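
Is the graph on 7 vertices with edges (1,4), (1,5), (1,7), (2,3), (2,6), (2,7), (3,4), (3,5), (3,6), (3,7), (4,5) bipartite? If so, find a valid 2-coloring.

Step 1: Attempt 2-coloring using BFS:
  Start at vertex 1, assign color 0
  Color vertex 4 with color 1 (neighbor of 1)
  Color vertex 5 with color 1 (neighbor of 1)
  Color vertex 7 with color 1 (neighbor of 1)
  Color vertex 3 with color 0 (neighbor of 4)

Step 2: Conflict found! Vertices 4 and 5 are adjacent but have the same color.
This means the graph contains an odd cycle.

The graph is NOT bipartite.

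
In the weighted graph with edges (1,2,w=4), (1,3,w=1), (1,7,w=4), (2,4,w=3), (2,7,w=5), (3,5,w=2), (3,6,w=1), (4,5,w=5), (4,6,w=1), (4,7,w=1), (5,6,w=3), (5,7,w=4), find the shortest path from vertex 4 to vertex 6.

Step 1: Build adjacency list with weights:
  1: 2(w=4), 3(w=1), 7(w=4)
  2: 1(w=4), 4(w=3), 7(w=5)
  3: 1(w=1), 5(w=2), 6(w=1)
  4: 2(w=3), 5(w=5), 6(w=1), 7(w=1)
  5: 3(w=2), 4(w=5), 6(w=3), 7(w=4)
  6: 3(w=1), 4(w=1), 5(w=3)
  7: 1(w=4), 2(w=5), 4(w=1), 5(w=4)

Step 2: Apply Dijkstra's algorithm from vertex 4:
  Visit vertex 4 (distance=0)
    Update dist[2] = 3
    Update dist[5] = 5
    Update dist[6] = 1
    Update dist[7] = 1
  Visit vertex 6 (distance=1)
    Update dist[3] = 2
    Update dist[5] = 4

Step 3: Shortest path: 4 -> 6
Total weight: 1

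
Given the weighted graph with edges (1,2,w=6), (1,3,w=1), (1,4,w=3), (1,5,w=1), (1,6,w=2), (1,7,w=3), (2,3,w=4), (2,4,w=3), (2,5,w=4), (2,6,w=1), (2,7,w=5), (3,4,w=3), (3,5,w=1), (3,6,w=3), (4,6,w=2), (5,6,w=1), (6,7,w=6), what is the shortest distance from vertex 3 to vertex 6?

Step 1: Build adjacency list with weights:
  1: 2(w=6), 3(w=1), 4(w=3), 5(w=1), 6(w=2), 7(w=3)
  2: 1(w=6), 3(w=4), 4(w=3), 5(w=4), 6(w=1), 7(w=5)
  3: 1(w=1), 2(w=4), 4(w=3), 5(w=1), 6(w=3)
  4: 1(w=3), 2(w=3), 3(w=3), 6(w=2)
  5: 1(w=1), 2(w=4), 3(w=1), 6(w=1)
  6: 1(w=2), 2(w=1), 3(w=3), 4(w=2), 5(w=1), 7(w=6)
  7: 1(w=3), 2(w=5), 6(w=6)

Step 2: Apply Dijkstra's algorithm from vertex 3:
  Visit vertex 3 (distance=0)
    Update dist[1] = 1
    Update dist[2] = 4
    Update dist[4] = 3
    Update dist[5] = 1
    Update dist[6] = 3
  Visit vertex 1 (distance=1)
    Update dist[7] = 4
  Visit vertex 5 (distance=1)
    Update dist[6] = 2
  Visit vertex 6 (distance=2)
    Update dist[2] = 3

Step 3: Shortest path: 3 -> 5 -> 6
Total weight: 1 + 1 = 2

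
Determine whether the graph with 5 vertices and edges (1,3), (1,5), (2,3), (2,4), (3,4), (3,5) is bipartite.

Step 1: Attempt 2-coloring using BFS:
  Start at vertex 1, assign color 0
  Color vertex 3 with color 1 (neighbor of 1)
  Color vertex 5 with color 1 (neighbor of 1)
  Color vertex 2 with color 0 (neighbor of 3)
  Color vertex 4 with color 0 (neighbor of 3)

Step 2: Conflict found! Vertices 3 and 5 are adjacent but have the same color.
This means the graph contains an odd cycle.

The graph is NOT bipartite.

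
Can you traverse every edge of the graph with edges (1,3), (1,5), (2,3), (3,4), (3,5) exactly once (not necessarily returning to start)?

Step 1: Find the degree of each vertex:
  deg(1) = 2
  deg(2) = 1
  deg(3) = 4
  deg(4) = 1
  deg(5) = 2

Step 2: Count vertices with odd degree:
  Odd-degree vertices: 2, 4 (2 total)

Step 3: Apply Euler's theorem:
  - Eulerian circuit exists iff graph is connected and all vertices have even degree
  - Eulerian path exists iff graph is connected and has 0 or 2 odd-degree vertices

Graph is connected with exactly 2 odd-degree vertices (2, 4).
Eulerian path exists (starting and ending at the odd-degree vertices), but no Eulerian circuit.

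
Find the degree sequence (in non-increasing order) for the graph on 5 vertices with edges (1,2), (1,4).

Step 1: Count edges incident to each vertex:
  deg(1) = 2 (neighbors: 2, 4)
  deg(2) = 1 (neighbors: 1)
  deg(3) = 0 (neighbors: none)
  deg(4) = 1 (neighbors: 1)
  deg(5) = 0 (neighbors: none)

Step 2: Sort degrees in non-increasing order:
  Degrees: [2, 1, 0, 1, 0] -> sorted: [2, 1, 1, 0, 0]

Degree sequence: [2, 1, 1, 0, 0]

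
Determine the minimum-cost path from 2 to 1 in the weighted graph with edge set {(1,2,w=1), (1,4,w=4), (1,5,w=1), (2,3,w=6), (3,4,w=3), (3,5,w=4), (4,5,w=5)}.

Step 1: Build adjacency list with weights:
  1: 2(w=1), 4(w=4), 5(w=1)
  2: 1(w=1), 3(w=6)
  3: 2(w=6), 4(w=3), 5(w=4)
  4: 1(w=4), 3(w=3), 5(w=5)
  5: 1(w=1), 3(w=4), 4(w=5)

Step 2: Apply Dijkstra's algorithm from vertex 2:
  Visit vertex 2 (distance=0)
    Update dist[1] = 1
    Update dist[3] = 6
  Visit vertex 1 (distance=1)
    Update dist[4] = 5
    Update dist[5] = 2

Step 3: Shortest path: 2 -> 1
Total weight: 1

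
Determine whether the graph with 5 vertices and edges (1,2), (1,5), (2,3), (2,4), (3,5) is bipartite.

Step 1: Attempt 2-coloring using BFS:
  Start at vertex 1, assign color 0
  Color vertex 2 with color 1 (neighbor of 1)
  Color vertex 5 with color 1 (neighbor of 1)
  Color vertex 3 with color 0 (neighbor of 2)
  Color vertex 4 with color 0 (neighbor of 2)

Step 2: 2-coloring succeeded. No conflicts found.
  Set A (color 0): {1, 3, 4}
  Set B (color 1): {2, 5}

The graph is bipartite with partition {1, 3, 4}, {2, 5}.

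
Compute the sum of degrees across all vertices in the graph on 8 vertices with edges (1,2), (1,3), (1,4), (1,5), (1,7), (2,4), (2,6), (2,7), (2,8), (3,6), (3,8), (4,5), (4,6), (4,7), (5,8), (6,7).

Step 1: Count edges incident to each vertex:
  deg(1) = 5 (neighbors: 2, 3, 4, 5, 7)
  deg(2) = 5 (neighbors: 1, 4, 6, 7, 8)
  deg(3) = 3 (neighbors: 1, 6, 8)
  deg(4) = 5 (neighbors: 1, 2, 5, 6, 7)
  deg(5) = 3 (neighbors: 1, 4, 8)
  deg(6) = 4 (neighbors: 2, 3, 4, 7)
  deg(7) = 4 (neighbors: 1, 2, 4, 6)
  deg(8) = 3 (neighbors: 2, 3, 5)

Step 2: Sum all degrees:
  5 + 5 + 3 + 5 + 3 + 4 + 4 + 3 = 32

Verification: sum of degrees = 2 * |E| = 2 * 16 = 32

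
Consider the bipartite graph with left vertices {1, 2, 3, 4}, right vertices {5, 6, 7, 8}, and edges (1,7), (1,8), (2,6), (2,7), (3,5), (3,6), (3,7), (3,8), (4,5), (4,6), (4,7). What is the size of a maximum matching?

Step 1: List the neighbors of each left vertex:
  1: 7, 8
  2: 6, 7
  3: 5, 6, 7, 8
  4: 5, 6, 7

Step 2: Greedily match left vertices, then look for augmenting paths:
  Match 1 -- 7
  Match 2 -- 6
  Match 3 -- 8
  Match 4 -- 5
  No augmenting path remains.

Step 3: Verify this is maximum:
  Matching size 4 = min(|L|, |R|) = min(4, 4), which is an upper bound, so this matching is maximum.

Maximum matching: {(1,7), (2,6), (3,8), (4,5)}
Size: 4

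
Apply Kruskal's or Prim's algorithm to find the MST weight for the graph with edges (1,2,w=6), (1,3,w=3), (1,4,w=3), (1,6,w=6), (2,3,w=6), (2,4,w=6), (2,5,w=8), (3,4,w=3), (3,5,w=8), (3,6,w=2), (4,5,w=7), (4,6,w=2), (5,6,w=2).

Apply Kruskal's algorithm (sort edges by weight, add if no cycle):

Sorted edges by weight:
  (3,6) w=2
  (4,6) w=2
  (5,6) w=2
  (1,3) w=3
  (1,4) w=3
  (3,4) w=3
  (1,6) w=6
  (1,2) w=6
  (2,4) w=6
  (2,3) w=6
  (4,5) w=7
  (2,5) w=8
  (3,5) w=8

Add edge (3,6) w=2 -- no cycle. Running total: 2
Add edge (4,6) w=2 -- no cycle. Running total: 4
Add edge (5,6) w=2 -- no cycle. Running total: 6
Add edge (1,3) w=3 -- no cycle. Running total: 9
Skip edge (1,4) w=3 -- would create cycle
Skip edge (3,4) w=3 -- would create cycle
Skip edge (1,6) w=6 -- would create cycle
Add edge (1,2) w=6 -- no cycle. Running total: 15

MST edges: (3,6,w=2), (4,6,w=2), (5,6,w=2), (1,3,w=3), (1,2,w=6)
Total MST weight: 2 + 2 + 2 + 3 + 6 = 15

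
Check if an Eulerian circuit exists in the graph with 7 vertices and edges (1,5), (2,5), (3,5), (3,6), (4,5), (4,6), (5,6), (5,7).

Step 1: Find the degree of each vertex:
  deg(1) = 1
  deg(2) = 1
  deg(3) = 2
  deg(4) = 2
  deg(5) = 6
  deg(6) = 3
  deg(7) = 1

Step 2: Count vertices with odd degree:
  Odd-degree vertices: 1, 2, 6, 7 (4 total)

Step 3: Apply Euler's theorem:
  - Eulerian circuit exists iff graph is connected and all vertices have even degree
  - Eulerian path exists iff graph is connected and has 0 or 2 odd-degree vertices

Graph has 4 odd-degree vertices (need 0 or 2).
Neither Eulerian path nor Eulerian circuit exists.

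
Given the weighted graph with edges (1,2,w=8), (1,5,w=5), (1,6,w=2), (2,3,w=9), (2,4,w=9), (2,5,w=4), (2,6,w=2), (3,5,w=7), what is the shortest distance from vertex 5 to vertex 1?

Step 1: Build adjacency list with weights:
  1: 2(w=8), 5(w=5), 6(w=2)
  2: 1(w=8), 3(w=9), 4(w=9), 5(w=4), 6(w=2)
  3: 2(w=9), 5(w=7)
  4: 2(w=9)
  5: 1(w=5), 2(w=4), 3(w=7)
  6: 1(w=2), 2(w=2)

Step 2: Apply Dijkstra's algorithm from vertex 5:
  Visit vertex 5 (distance=0)
    Update dist[1] = 5
    Update dist[2] = 4
    Update dist[3] = 7
  Visit vertex 2 (distance=4)
    Update dist[4] = 13
    Update dist[6] = 6
  Visit vertex 1 (distance=5)

Step 3: Shortest path: 5 -> 1
Total weight: 5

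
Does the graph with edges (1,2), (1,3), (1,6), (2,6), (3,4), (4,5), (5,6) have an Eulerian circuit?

Step 1: Find the degree of each vertex:
  deg(1) = 3
  deg(2) = 2
  deg(3) = 2
  deg(4) = 2
  deg(5) = 2
  deg(6) = 3

Step 2: Count vertices with odd degree:
  Odd-degree vertices: 1, 6 (2 total)

Step 3: Apply Euler's theorem:
  - Eulerian circuit exists iff graph is connected and all vertices have even degree
  - Eulerian path exists iff graph is connected and has 0 or 2 odd-degree vertices

Graph is connected with exactly 2 odd-degree vertices (1, 6).
Eulerian path exists (starting and ending at the odd-degree vertices), but no Eulerian circuit.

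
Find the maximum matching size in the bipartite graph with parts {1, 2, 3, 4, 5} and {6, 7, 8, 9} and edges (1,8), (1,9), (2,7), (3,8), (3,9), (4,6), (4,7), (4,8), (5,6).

Step 1: List the neighbors of each left vertex:
  1: 8, 9
  2: 7
  3: 8, 9
  4: 6, 7, 8
  5: 6

Step 2: Greedily match left vertices, then look for augmenting paths:
  Match 1 -- 8
  Match 2 -- 7
  Match 3 -- 9
  Match 4 -- 6
  No augmenting path remains.

Step 3: Verify this is maximum:
  Matching size 4 = min(|L|, |R|) = min(5, 4), which is an upper bound, so this matching is maximum.

Maximum matching: {(1,8), (2,7), (3,9), (4,6)}
Size: 4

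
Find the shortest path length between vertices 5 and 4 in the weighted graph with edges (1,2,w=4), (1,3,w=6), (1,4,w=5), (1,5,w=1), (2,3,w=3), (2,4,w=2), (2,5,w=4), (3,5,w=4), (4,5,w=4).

Step 1: Build adjacency list with weights:
  1: 2(w=4), 3(w=6), 4(w=5), 5(w=1)
  2: 1(w=4), 3(w=3), 4(w=2), 5(w=4)
  3: 1(w=6), 2(w=3), 5(w=4)
  4: 1(w=5), 2(w=2), 5(w=4)
  5: 1(w=1), 2(w=4), 3(w=4), 4(w=4)

Step 2: Apply Dijkstra's algorithm from vertex 5:
  Visit vertex 5 (distance=0)
    Update dist[1] = 1
    Update dist[2] = 4
    Update dist[3] = 4
    Update dist[4] = 4
  Visit vertex 1 (distance=1)
  Visit vertex 2 (distance=4)
  Visit vertex 3 (distance=4)
  Visit vertex 4 (distance=4)

Step 3: Shortest path: 5 -> 4
Total weight: 4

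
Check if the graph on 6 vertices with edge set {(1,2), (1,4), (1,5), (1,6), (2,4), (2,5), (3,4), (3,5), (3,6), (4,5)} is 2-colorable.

Step 1: Attempt 2-coloring using BFS:
  Start at vertex 1, assign color 0
  Color vertex 2 with color 1 (neighbor of 1)
  Color vertex 4 with color 1 (neighbor of 1)
  Color vertex 5 with color 1 (neighbor of 1)
  Color vertex 6 with color 1 (neighbor of 1)

Step 2: Conflict found! Vertices 2 and 4 are adjacent but have the same color.
This means the graph contains an odd cycle.

The graph is NOT bipartite.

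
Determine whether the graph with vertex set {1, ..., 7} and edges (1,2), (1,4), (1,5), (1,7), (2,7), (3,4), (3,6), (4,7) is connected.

Step 1: Build adjacency list from edges:
  1: 2, 4, 5, 7
  2: 1, 7
  3: 4, 6
  4: 1, 3, 7
  5: 1
  6: 3
  7: 1, 2, 4

Step 2: Run BFS/DFS from vertex 1:
  Visited: {1, 2, 4, 5, 7, 3, 6}
  Reached 7 of 7 vertices

Step 3: All 7 vertices reached from vertex 1, so the graph is connected.
Answer: Yes, the graph is connected.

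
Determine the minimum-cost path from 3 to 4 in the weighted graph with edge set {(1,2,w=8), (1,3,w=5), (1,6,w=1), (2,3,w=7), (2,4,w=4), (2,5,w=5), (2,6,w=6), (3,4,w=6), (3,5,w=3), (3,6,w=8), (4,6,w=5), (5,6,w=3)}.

Step 1: Build adjacency list with weights:
  1: 2(w=8), 3(w=5), 6(w=1)
  2: 1(w=8), 3(w=7), 4(w=4), 5(w=5), 6(w=6)
  3: 1(w=5), 2(w=7), 4(w=6), 5(w=3), 6(w=8)
  4: 2(w=4), 3(w=6), 6(w=5)
  5: 2(w=5), 3(w=3), 6(w=3)
  6: 1(w=1), 2(w=6), 3(w=8), 4(w=5), 5(w=3)

Step 2: Apply Dijkstra's algorithm from vertex 3:
  Visit vertex 3 (distance=0)
    Update dist[1] = 5
    Update dist[2] = 7
    Update dist[4] = 6
    Update dist[5] = 3
    Update dist[6] = 8
  Visit vertex 5 (distance=3)
    Update dist[6] = 6
  Visit vertex 1 (distance=5)
  Visit vertex 4 (distance=6)

Step 3: Shortest path: 3 -> 4
Total weight: 6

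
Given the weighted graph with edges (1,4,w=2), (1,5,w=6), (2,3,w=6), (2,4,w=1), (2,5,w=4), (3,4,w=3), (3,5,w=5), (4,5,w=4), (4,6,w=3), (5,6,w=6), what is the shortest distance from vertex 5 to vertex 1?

Step 1: Build adjacency list with weights:
  1: 4(w=2), 5(w=6)
  2: 3(w=6), 4(w=1), 5(w=4)
  3: 2(w=6), 4(w=3), 5(w=5)
  4: 1(w=2), 2(w=1), 3(w=3), 5(w=4), 6(w=3)
  5: 1(w=6), 2(w=4), 3(w=5), 4(w=4), 6(w=6)
  6: 4(w=3), 5(w=6)

Step 2: Apply Dijkstra's algorithm from vertex 5:
  Visit vertex 5 (distance=0)
    Update dist[1] = 6
    Update dist[2] = 4
    Update dist[3] = 5
    Update dist[4] = 4
    Update dist[6] = 6
  Visit vertex 2 (distance=4)
  Visit vertex 4 (distance=4)
  Visit vertex 3 (distance=5)
  Visit vertex 1 (distance=6)

Step 3: Shortest path: 5 -> 1
Total weight: 6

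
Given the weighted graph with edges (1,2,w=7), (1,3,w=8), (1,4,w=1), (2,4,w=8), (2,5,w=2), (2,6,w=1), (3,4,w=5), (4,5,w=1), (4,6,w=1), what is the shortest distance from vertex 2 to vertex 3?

Step 1: Build adjacency list with weights:
  1: 2(w=7), 3(w=8), 4(w=1)
  2: 1(w=7), 4(w=8), 5(w=2), 6(w=1)
  3: 1(w=8), 4(w=5)
  4: 1(w=1), 2(w=8), 3(w=5), 5(w=1), 6(w=1)
  5: 2(w=2), 4(w=1)
  6: 2(w=1), 4(w=1)

Step 2: Apply Dijkstra's algorithm from vertex 2:
  Visit vertex 2 (distance=0)
    Update dist[1] = 7
    Update dist[4] = 8
    Update dist[5] = 2
    Update dist[6] = 1
  Visit vertex 6 (distance=1)
    Update dist[4] = 2
  Visit vertex 4 (distance=2)
    Update dist[1] = 3
    Update dist[3] = 7
  Visit vertex 5 (distance=2)
  Visit vertex 1 (distance=3)
  Visit vertex 3 (distance=7)

Step 3: Shortest path: 2 -> 6 -> 4 -> 3
Total weight: 1 + 1 + 5 = 7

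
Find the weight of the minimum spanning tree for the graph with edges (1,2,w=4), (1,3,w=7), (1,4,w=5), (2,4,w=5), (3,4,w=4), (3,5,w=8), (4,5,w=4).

Apply Kruskal's algorithm (sort edges by weight, add if no cycle):

Sorted edges by weight:
  (1,2) w=4
  (3,4) w=4
  (4,5) w=4
  (1,4) w=5
  (2,4) w=5
  (1,3) w=7
  (3,5) w=8

Add edge (1,2) w=4 -- no cycle. Running total: 4
Add edge (3,4) w=4 -- no cycle. Running total: 8
Add edge (4,5) w=4 -- no cycle. Running total: 12
Add edge (1,4) w=5 -- no cycle. Running total: 17

MST edges: (1,2,w=4), (3,4,w=4), (4,5,w=4), (1,4,w=5)
Total MST weight: 4 + 4 + 4 + 5 = 17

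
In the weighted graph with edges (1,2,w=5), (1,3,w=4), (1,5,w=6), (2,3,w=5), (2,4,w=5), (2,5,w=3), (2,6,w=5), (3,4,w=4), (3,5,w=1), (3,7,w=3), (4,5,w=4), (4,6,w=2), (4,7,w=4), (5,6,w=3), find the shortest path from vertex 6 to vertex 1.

Step 1: Build adjacency list with weights:
  1: 2(w=5), 3(w=4), 5(w=6)
  2: 1(w=5), 3(w=5), 4(w=5), 5(w=3), 6(w=5)
  3: 1(w=4), 2(w=5), 4(w=4), 5(w=1), 7(w=3)
  4: 2(w=5), 3(w=4), 5(w=4), 6(w=2), 7(w=4)
  5: 1(w=6), 2(w=3), 3(w=1), 4(w=4), 6(w=3)
  6: 2(w=5), 4(w=2), 5(w=3)
  7: 3(w=3), 4(w=4)

Step 2: Apply Dijkstra's algorithm from vertex 6:
  Visit vertex 6 (distance=0)
    Update dist[2] = 5
    Update dist[4] = 2
    Update dist[5] = 3
  Visit vertex 4 (distance=2)
    Update dist[3] = 6
    Update dist[7] = 6
  Visit vertex 5 (distance=3)
    Update dist[1] = 9
    Update dist[3] = 4
  Visit vertex 3 (distance=4)
    Update dist[1] = 8
  Visit vertex 2 (distance=5)
  Visit vertex 7 (distance=6)
  Visit vertex 1 (distance=8)

Step 3: Shortest path: 6 -> 5 -> 3 -> 1
Total weight: 3 + 1 + 4 = 8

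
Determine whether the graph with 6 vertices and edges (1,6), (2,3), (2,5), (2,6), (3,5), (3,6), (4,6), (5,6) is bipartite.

Step 1: Attempt 2-coloring using BFS:
  Start at vertex 1, assign color 0
  Color vertex 6 with color 1 (neighbor of 1)
  Color vertex 2 with color 0 (neighbor of 6)
  Color vertex 3 with color 0 (neighbor of 6)
  Color vertex 4 with color 0 (neighbor of 6)
  Color vertex 5 with color 0 (neighbor of 6)

Step 2: Conflict found! Vertices 2 and 3 are adjacent but have the same color.
This means the graph contains an odd cycle.

The graph is NOT bipartite.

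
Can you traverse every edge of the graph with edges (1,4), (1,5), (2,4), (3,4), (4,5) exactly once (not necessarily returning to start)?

Step 1: Find the degree of each vertex:
  deg(1) = 2
  deg(2) = 1
  deg(3) = 1
  deg(4) = 4
  deg(5) = 2

Step 2: Count vertices with odd degree:
  Odd-degree vertices: 2, 3 (2 total)

Step 3: Apply Euler's theorem:
  - Eulerian circuit exists iff graph is connected and all vertices have even degree
  - Eulerian path exists iff graph is connected and has 0 or 2 odd-degree vertices

Graph is connected with exactly 2 odd-degree vertices (2, 3).
Eulerian path exists (starting and ending at the odd-degree vertices), but no Eulerian circuit.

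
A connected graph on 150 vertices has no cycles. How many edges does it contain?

A tree on n vertices always has exactly n - 1 edges.
For n = 150: edges = 150 - 1 = 149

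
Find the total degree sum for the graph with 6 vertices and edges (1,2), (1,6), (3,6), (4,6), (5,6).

Step 1: Count edges incident to each vertex:
  deg(1) = 2 (neighbors: 2, 6)
  deg(2) = 1 (neighbors: 1)
  deg(3) = 1 (neighbors: 6)
  deg(4) = 1 (neighbors: 6)
  deg(5) = 1 (neighbors: 6)
  deg(6) = 4 (neighbors: 1, 3, 4, 5)

Step 2: Sum all degrees:
  2 + 1 + 1 + 1 + 1 + 4 = 10

Verification: sum of degrees = 2 * |E| = 2 * 5 = 10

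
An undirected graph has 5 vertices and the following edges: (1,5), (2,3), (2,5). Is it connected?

Step 1: Build adjacency list from edges:
  1: 5
  2: 3, 5
  3: 2
  4: (none)
  5: 1, 2

Step 2: Run BFS/DFS from vertex 1:
  Visited: {1, 5, 2, 3}
  Reached 4 of 5 vertices

Step 3: Only 4 of 5 vertices reached. Graph is disconnected.
Connected components: {1, 2, 3, 5}, {4}
Answer: No, the graph is not connected (2 components).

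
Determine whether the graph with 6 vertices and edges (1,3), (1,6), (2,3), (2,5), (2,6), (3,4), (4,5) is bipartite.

Step 1: Attempt 2-coloring using BFS:
  Start at vertex 1, assign color 0
  Color vertex 3 with color 1 (neighbor of 1)
  Color vertex 6 with color 1 (neighbor of 1)
  Color vertex 2 with color 0 (neighbor of 3)
  Color vertex 4 with color 0 (neighbor of 3)
  Color vertex 5 with color 1 (neighbor of 2)

Step 2: 2-coloring succeeded. No conflicts found.
  Set A (color 0): {1, 2, 4}
  Set B (color 1): {3, 5, 6}

The graph is bipartite with partition {1, 2, 4}, {3, 5, 6}.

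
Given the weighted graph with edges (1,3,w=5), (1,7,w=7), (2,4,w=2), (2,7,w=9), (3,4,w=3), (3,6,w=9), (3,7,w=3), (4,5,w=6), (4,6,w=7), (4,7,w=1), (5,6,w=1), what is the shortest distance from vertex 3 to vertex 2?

Step 1: Build adjacency list with weights:
  1: 3(w=5), 7(w=7)
  2: 4(w=2), 7(w=9)
  3: 1(w=5), 4(w=3), 6(w=9), 7(w=3)
  4: 2(w=2), 3(w=3), 5(w=6), 6(w=7), 7(w=1)
  5: 4(w=6), 6(w=1)
  6: 3(w=9), 4(w=7), 5(w=1)
  7: 1(w=7), 2(w=9), 3(w=3), 4(w=1)

Step 2: Apply Dijkstra's algorithm from vertex 3:
  Visit vertex 3 (distance=0)
    Update dist[1] = 5
    Update dist[4] = 3
    Update dist[6] = 9
    Update dist[7] = 3
  Visit vertex 4 (distance=3)
    Update dist[2] = 5
    Update dist[5] = 9
  Visit vertex 7 (distance=3)
  Visit vertex 1 (distance=5)
  Visit vertex 2 (distance=5)

Step 3: Shortest path: 3 -> 4 -> 2
Total weight: 3 + 2 = 5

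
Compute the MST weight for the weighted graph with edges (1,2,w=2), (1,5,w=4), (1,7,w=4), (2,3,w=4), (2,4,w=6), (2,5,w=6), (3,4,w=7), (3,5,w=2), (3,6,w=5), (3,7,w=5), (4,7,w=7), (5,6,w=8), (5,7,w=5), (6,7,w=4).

Apply Kruskal's algorithm (sort edges by weight, add if no cycle):

Sorted edges by weight:
  (1,2) w=2
  (3,5) w=2
  (1,5) w=4
  (1,7) w=4
  (2,3) w=4
  (6,7) w=4
  (3,7) w=5
  (3,6) w=5
  (5,7) w=5
  (2,5) w=6
  (2,4) w=6
  (3,4) w=7
  (4,7) w=7
  (5,6) w=8

Add edge (1,2) w=2 -- no cycle. Running total: 2
Add edge (3,5) w=2 -- no cycle. Running total: 4
Add edge (1,5) w=4 -- no cycle. Running total: 8
Add edge (1,7) w=4 -- no cycle. Running total: 12
Skip edge (2,3) w=4 -- would create cycle
Add edge (6,7) w=4 -- no cycle. Running total: 16
Skip edge (3,7) w=5 -- would create cycle
Skip edge (3,6) w=5 -- would create cycle
Skip edge (5,7) w=5 -- would create cycle
Skip edge (2,5) w=6 -- would create cycle
Add edge (2,4) w=6 -- no cycle. Running total: 22

MST edges: (1,2,w=2), (3,5,w=2), (1,5,w=4), (1,7,w=4), (6,7,w=4), (2,4,w=6)
Total MST weight: 2 + 2 + 4 + 4 + 4 + 6 = 22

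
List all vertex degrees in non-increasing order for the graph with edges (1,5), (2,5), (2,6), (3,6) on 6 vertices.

Step 1: Count edges incident to each vertex:
  deg(1) = 1 (neighbors: 5)
  deg(2) = 2 (neighbors: 5, 6)
  deg(3) = 1 (neighbors: 6)
  deg(4) = 0 (neighbors: none)
  deg(5) = 2 (neighbors: 1, 2)
  deg(6) = 2 (neighbors: 2, 3)

Step 2: Sort degrees in non-increasing order:
  Degrees: [1, 2, 1, 0, 2, 2] -> sorted: [2, 2, 2, 1, 1, 0]

Degree sequence: [2, 2, 2, 1, 1, 0]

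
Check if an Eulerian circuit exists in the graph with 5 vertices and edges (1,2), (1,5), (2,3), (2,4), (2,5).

Step 1: Find the degree of each vertex:
  deg(1) = 2
  deg(2) = 4
  deg(3) = 1
  deg(4) = 1
  deg(5) = 2

Step 2: Count vertices with odd degree:
  Odd-degree vertices: 3, 4 (2 total)

Step 3: Apply Euler's theorem:
  - Eulerian circuit exists iff graph is connected and all vertices have even degree
  - Eulerian path exists iff graph is connected and has 0 or 2 odd-degree vertices

Graph is connected with exactly 2 odd-degree vertices (3, 4).
Eulerian path exists (starting and ending at the odd-degree vertices), but no Eulerian circuit.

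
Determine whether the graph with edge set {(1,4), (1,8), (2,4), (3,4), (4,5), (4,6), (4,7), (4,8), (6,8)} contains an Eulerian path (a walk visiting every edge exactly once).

Step 1: Find the degree of each vertex:
  deg(1) = 2
  deg(2) = 1
  deg(3) = 1
  deg(4) = 7
  deg(5) = 1
  deg(6) = 2
  deg(7) = 1
  deg(8) = 3

Step 2: Count vertices with odd degree:
  Odd-degree vertices: 2, 3, 4, 5, 7, 8 (6 total)

Step 3: Apply Euler's theorem:
  - Eulerian circuit exists iff graph is connected and all vertices have even degree
  - Eulerian path exists iff graph is connected and has 0 or 2 odd-degree vertices

Graph has 6 odd-degree vertices (need 0 or 2).
Neither Eulerian path nor Eulerian circuit exists.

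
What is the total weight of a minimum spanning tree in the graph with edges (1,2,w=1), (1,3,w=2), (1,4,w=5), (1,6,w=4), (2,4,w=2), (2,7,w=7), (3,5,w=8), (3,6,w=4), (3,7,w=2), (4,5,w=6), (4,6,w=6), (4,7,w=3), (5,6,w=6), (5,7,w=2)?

Apply Kruskal's algorithm (sort edges by weight, add if no cycle):

Sorted edges by weight:
  (1,2) w=1
  (1,3) w=2
  (2,4) w=2
  (3,7) w=2
  (5,7) w=2
  (4,7) w=3
  (1,6) w=4
  (3,6) w=4
  (1,4) w=5
  (4,5) w=6
  (4,6) w=6
  (5,6) w=6
  (2,7) w=7
  (3,5) w=8

Add edge (1,2) w=1 -- no cycle. Running total: 1
Add edge (1,3) w=2 -- no cycle. Running total: 3
Add edge (2,4) w=2 -- no cycle. Running total: 5
Add edge (3,7) w=2 -- no cycle. Running total: 7
Add edge (5,7) w=2 -- no cycle. Running total: 9
Skip edge (4,7) w=3 -- would create cycle
Add edge (1,6) w=4 -- no cycle. Running total: 13

MST edges: (1,2,w=1), (1,3,w=2), (2,4,w=2), (3,7,w=2), (5,7,w=2), (1,6,w=4)
Total MST weight: 1 + 2 + 2 + 2 + 2 + 4 = 13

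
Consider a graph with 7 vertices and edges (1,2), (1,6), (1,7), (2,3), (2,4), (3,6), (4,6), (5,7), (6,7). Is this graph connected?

Step 1: Build adjacency list from edges:
  1: 2, 6, 7
  2: 1, 3, 4
  3: 2, 6
  4: 2, 6
  5: 7
  6: 1, 3, 4, 7
  7: 1, 5, 6

Step 2: Run BFS/DFS from vertex 1:
  Visited: {1, 2, 6, 7, 3, 4, 5}
  Reached 7 of 7 vertices

Step 3: All 7 vertices reached from vertex 1, so the graph is connected.
Answer: Yes, the graph is connected.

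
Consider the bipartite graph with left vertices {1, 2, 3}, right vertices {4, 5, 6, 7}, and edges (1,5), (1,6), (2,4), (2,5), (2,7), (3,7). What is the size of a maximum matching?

Step 1: List the neighbors of each left vertex:
  1: 5, 6
  2: 4, 5, 7
  3: 7

Step 2: Greedily match left vertices, then look for augmenting paths:
  Match 1 -- 5
  Match 2 -- 4
  Match 3 -- 7
  No augmenting path remains.

Step 3: Verify this is maximum:
  Matching size 3 = min(|L|, |R|) = min(3, 4), which is an upper bound, so this matching is maximum.

Maximum matching: {(1,5), (2,4), (3,7)}
Size: 3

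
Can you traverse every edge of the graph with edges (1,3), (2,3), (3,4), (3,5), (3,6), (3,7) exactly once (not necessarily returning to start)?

Step 1: Find the degree of each vertex:
  deg(1) = 1
  deg(2) = 1
  deg(3) = 6
  deg(4) = 1
  deg(5) = 1
  deg(6) = 1
  deg(7) = 1

Step 2: Count vertices with odd degree:
  Odd-degree vertices: 1, 2, 4, 5, 6, 7 (6 total)

Step 3: Apply Euler's theorem:
  - Eulerian circuit exists iff graph is connected and all vertices have even degree
  - Eulerian path exists iff graph is connected and has 0 or 2 odd-degree vertices

Graph has 6 odd-degree vertices (need 0 or 2).
Neither Eulerian path nor Eulerian circuit exists.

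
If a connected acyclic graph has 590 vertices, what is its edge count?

A tree on n vertices always has exactly n - 1 edges.
For n = 590: edges = 590 - 1 = 589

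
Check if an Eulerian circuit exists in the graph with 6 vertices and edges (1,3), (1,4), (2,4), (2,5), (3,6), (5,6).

Step 1: Find the degree of each vertex:
  deg(1) = 2
  deg(2) = 2
  deg(3) = 2
  deg(4) = 2
  deg(5) = 2
  deg(6) = 2

Step 2: Count vertices with odd degree:
  All vertices have even degree (0 odd-degree vertices)

Step 3: Apply Euler's theorem:
  - Eulerian circuit exists iff graph is connected and all vertices have even degree
  - Eulerian path exists iff graph is connected and has 0 or 2 odd-degree vertices

Graph is connected with 0 odd-degree vertices.
Both Eulerian circuit and Eulerian path exist.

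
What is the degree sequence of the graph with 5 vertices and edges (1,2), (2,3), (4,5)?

Step 1: Count edges incident to each vertex:
  deg(1) = 1 (neighbors: 2)
  deg(2) = 2 (neighbors: 1, 3)
  deg(3) = 1 (neighbors: 2)
  deg(4) = 1 (neighbors: 5)
  deg(5) = 1 (neighbors: 4)

Step 2: Sort degrees in non-increasing order:
  Degrees: [1, 2, 1, 1, 1] -> sorted: [2, 1, 1, 1, 1]

Degree sequence: [2, 1, 1, 1, 1]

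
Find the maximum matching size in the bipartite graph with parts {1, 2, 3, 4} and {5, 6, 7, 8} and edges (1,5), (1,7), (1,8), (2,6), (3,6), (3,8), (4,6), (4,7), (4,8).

Step 1: List the neighbors of each left vertex:
  1: 5, 7, 8
  2: 6
  3: 6, 8
  4: 6, 7, 8

Step 2: Greedily match left vertices, then look for augmenting paths:
  Match 1 -- 5
  Match 2 -- 6
  Match 3 -- 8
  Match 4 -- 7
  No augmenting path remains.

Step 3: Verify this is maximum:
  Matching size 4 = min(|L|, |R|) = min(4, 4), which is an upper bound, so this matching is maximum.

Maximum matching: {(1,5), (2,6), (3,8), (4,7)}
Size: 4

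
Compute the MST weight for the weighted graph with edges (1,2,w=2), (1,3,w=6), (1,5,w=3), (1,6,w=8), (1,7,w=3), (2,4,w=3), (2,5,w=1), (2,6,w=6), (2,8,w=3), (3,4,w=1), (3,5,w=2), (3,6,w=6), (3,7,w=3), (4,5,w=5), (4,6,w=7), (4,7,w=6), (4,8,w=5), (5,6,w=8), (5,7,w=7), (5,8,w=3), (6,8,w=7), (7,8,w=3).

Apply Kruskal's algorithm (sort edges by weight, add if no cycle):

Sorted edges by weight:
  (2,5) w=1
  (3,4) w=1
  (1,2) w=2
  (3,5) w=2
  (1,7) w=3
  (1,5) w=3
  (2,4) w=3
  (2,8) w=3
  (3,7) w=3
  (5,8) w=3
  (7,8) w=3
  (4,8) w=5
  (4,5) w=5
  (1,3) w=6
  (2,6) w=6
  (3,6) w=6
  (4,7) w=6
  (4,6) w=7
  (5,7) w=7
  (6,8) w=7
  (1,6) w=8
  (5,6) w=8

Add edge (2,5) w=1 -- no cycle. Running total: 1
Add edge (3,4) w=1 -- no cycle. Running total: 2
Add edge (1,2) w=2 -- no cycle. Running total: 4
Add edge (3,5) w=2 -- no cycle. Running total: 6
Add edge (1,7) w=3 -- no cycle. Running total: 9
Skip edge (1,5) w=3 -- would create cycle
Skip edge (2,4) w=3 -- would create cycle
Add edge (2,8) w=3 -- no cycle. Running total: 12
Skip edge (3,7) w=3 -- would create cycle
Skip edge (5,8) w=3 -- would create cycle
Skip edge (7,8) w=3 -- would create cycle
Skip edge (4,8) w=5 -- would create cycle
Skip edge (4,5) w=5 -- would create cycle
Skip edge (1,3) w=6 -- would create cycle
Add edge (2,6) w=6 -- no cycle. Running total: 18

MST edges: (2,5,w=1), (3,4,w=1), (1,2,w=2), (3,5,w=2), (1,7,w=3), (2,8,w=3), (2,6,w=6)
Total MST weight: 1 + 1 + 2 + 2 + 3 + 3 + 6 = 18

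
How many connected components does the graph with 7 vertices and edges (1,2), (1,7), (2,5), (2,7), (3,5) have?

Step 1: Build adjacency list from edges:
  1: 2, 7
  2: 1, 5, 7
  3: 5
  4: (none)
  5: 2, 3
  6: (none)
  7: 1, 2

Step 2: Run BFS/DFS from vertex 1:
  Visited: {1, 2, 7, 5, 3}
  Reached 5 of 7 vertices

Step 3: Only 5 of 7 vertices reached. Graph is disconnected.
Connected components: {1, 2, 3, 5, 7}, {4}, {6}
Number of connected components: 3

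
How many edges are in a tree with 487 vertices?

A tree on n vertices always has exactly n - 1 edges.
For n = 487: edges = 487 - 1 = 486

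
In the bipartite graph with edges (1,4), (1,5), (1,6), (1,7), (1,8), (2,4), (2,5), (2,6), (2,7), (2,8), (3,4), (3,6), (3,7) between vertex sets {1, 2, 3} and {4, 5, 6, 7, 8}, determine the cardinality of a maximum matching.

Step 1: List the neighbors of each left vertex:
  1: 4, 5, 6, 7, 8
  2: 4, 5, 6, 7, 8
  3: 4, 6, 7

Step 2: Greedily match left vertices, then look for augmenting paths:
  Match 1 -- 4
  Match 2 -- 5
  Match 3 -- 6
  No augmenting path remains.

Step 3: Verify this is maximum:
  Matching size 3 = min(|L|, |R|) = min(3, 5), which is an upper bound, so this matching is maximum.

Maximum matching: {(1,4), (2,5), (3,6)}
Size: 3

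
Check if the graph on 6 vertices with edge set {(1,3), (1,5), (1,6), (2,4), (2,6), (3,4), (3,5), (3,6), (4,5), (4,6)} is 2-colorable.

Step 1: Attempt 2-coloring using BFS:
  Start at vertex 1, assign color 0
  Color vertex 3 with color 1 (neighbor of 1)
  Color vertex 5 with color 1 (neighbor of 1)
  Color vertex 6 with color 1 (neighbor of 1)
  Color vertex 4 with color 0 (neighbor of 3)

Step 2: Conflict found! Vertices 3 and 5 are adjacent but have the same color.
This means the graph contains an odd cycle.

The graph is NOT bipartite.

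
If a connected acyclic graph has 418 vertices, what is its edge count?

A tree on n vertices always has exactly n - 1 edges.
For n = 418: edges = 418 - 1 = 417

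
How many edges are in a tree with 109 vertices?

A tree on n vertices always has exactly n - 1 edges.
For n = 109: edges = 109 - 1 = 108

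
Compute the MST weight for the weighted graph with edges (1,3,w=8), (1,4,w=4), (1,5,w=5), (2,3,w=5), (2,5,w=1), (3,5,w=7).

Apply Kruskal's algorithm (sort edges by weight, add if no cycle):

Sorted edges by weight:
  (2,5) w=1
  (1,4) w=4
  (1,5) w=5
  (2,3) w=5
  (3,5) w=7
  (1,3) w=8

Add edge (2,5) w=1 -- no cycle. Running total: 1
Add edge (1,4) w=4 -- no cycle. Running total: 5
Add edge (1,5) w=5 -- no cycle. Running total: 10
Add edge (2,3) w=5 -- no cycle. Running total: 15

MST edges: (2,5,w=1), (1,4,w=4), (1,5,w=5), (2,3,w=5)
Total MST weight: 1 + 4 + 5 + 5 = 15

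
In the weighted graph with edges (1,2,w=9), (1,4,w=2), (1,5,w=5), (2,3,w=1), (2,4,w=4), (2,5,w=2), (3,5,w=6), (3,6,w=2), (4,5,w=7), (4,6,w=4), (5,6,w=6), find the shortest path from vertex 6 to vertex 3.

Step 1: Build adjacency list with weights:
  1: 2(w=9), 4(w=2), 5(w=5)
  2: 1(w=9), 3(w=1), 4(w=4), 5(w=2)
  3: 2(w=1), 5(w=6), 6(w=2)
  4: 1(w=2), 2(w=4), 5(w=7), 6(w=4)
  5: 1(w=5), 2(w=2), 3(w=6), 4(w=7), 6(w=6)
  6: 3(w=2), 4(w=4), 5(w=6)

Step 2: Apply Dijkstra's algorithm from vertex 6:
  Visit vertex 6 (distance=0)
    Update dist[3] = 2
    Update dist[4] = 4
    Update dist[5] = 6
  Visit vertex 3 (distance=2)
    Update dist[2] = 3

Step 3: Shortest path: 6 -> 3
Total weight: 2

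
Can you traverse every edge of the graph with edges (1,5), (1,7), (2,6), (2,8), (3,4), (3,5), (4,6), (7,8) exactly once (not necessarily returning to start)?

Step 1: Find the degree of each vertex:
  deg(1) = 2
  deg(2) = 2
  deg(3) = 2
  deg(4) = 2
  deg(5) = 2
  deg(6) = 2
  deg(7) = 2
  deg(8) = 2

Step 2: Count vertices with odd degree:
  All vertices have even degree (0 odd-degree vertices)

Step 3: Apply Euler's theorem:
  - Eulerian circuit exists iff graph is connected and all vertices have even degree
  - Eulerian path exists iff graph is connected and has 0 or 2 odd-degree vertices

Graph is connected with 0 odd-degree vertices.
Both Eulerian circuit and Eulerian path exist.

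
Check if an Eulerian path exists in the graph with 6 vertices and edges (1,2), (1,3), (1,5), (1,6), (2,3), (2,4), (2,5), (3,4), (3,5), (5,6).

Step 1: Find the degree of each vertex:
  deg(1) = 4
  deg(2) = 4
  deg(3) = 4
  deg(4) = 2
  deg(5) = 4
  deg(6) = 2

Step 2: Count vertices with odd degree:
  All vertices have even degree (0 odd-degree vertices)

Step 3: Apply Euler's theorem:
  - Eulerian circuit exists iff graph is connected and all vertices have even degree
  - Eulerian path exists iff graph is connected and has 0 or 2 odd-degree vertices

Graph is connected with 0 odd-degree vertices.
Both Eulerian circuit and Eulerian path exist.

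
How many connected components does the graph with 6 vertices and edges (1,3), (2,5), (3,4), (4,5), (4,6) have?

Step 1: Build adjacency list from edges:
  1: 3
  2: 5
  3: 1, 4
  4: 3, 5, 6
  5: 2, 4
  6: 4

Step 2: Run BFS/DFS from vertex 1:
  Visited: {1, 3, 4, 5, 6, 2}
  Reached 6 of 6 vertices

Step 3: All 6 vertices reached from vertex 1, so the graph is connected.
Number of connected components: 1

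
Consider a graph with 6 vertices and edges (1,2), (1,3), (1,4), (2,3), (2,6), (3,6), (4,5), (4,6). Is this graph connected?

Step 1: Build adjacency list from edges:
  1: 2, 3, 4
  2: 1, 3, 6
  3: 1, 2, 6
  4: 1, 5, 6
  5: 4
  6: 2, 3, 4

Step 2: Run BFS/DFS from vertex 1:
  Visited: {1, 2, 3, 4, 6, 5}
  Reached 6 of 6 vertices

Step 3: All 6 vertices reached from vertex 1, so the graph is connected.
Answer: Yes, the graph is connected.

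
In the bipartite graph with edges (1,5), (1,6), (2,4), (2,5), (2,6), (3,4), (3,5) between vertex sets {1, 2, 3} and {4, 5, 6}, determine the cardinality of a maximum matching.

Step 1: List the neighbors of each left vertex:
  1: 5, 6
  2: 4, 5, 6
  3: 4, 5

Step 2: Greedily match left vertices, then look for augmenting paths:
  Match 1 -- 5
  Match 2 -- 6
  Match 3 -- 4
  No augmenting path remains.

Step 3: Verify this is maximum:
  Matching size 3 = min(|L|, |R|) = min(3, 3), which is an upper bound, so this matching is maximum.

Maximum matching: {(1,5), (2,6), (3,4)}
Size: 3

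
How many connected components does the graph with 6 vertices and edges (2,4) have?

Step 1: Build adjacency list from edges:
  1: (none)
  2: 4
  3: (none)
  4: 2
  5: (none)
  6: (none)

Step 2: Run BFS/DFS from vertex 1:
  Visited: {1}
  Reached 1 of 6 vertices

Step 3: Only 1 of 6 vertices reached. Graph is disconnected.
Connected components: {1}, {2, 4}, {3}, {5}, {6}
Number of connected components: 5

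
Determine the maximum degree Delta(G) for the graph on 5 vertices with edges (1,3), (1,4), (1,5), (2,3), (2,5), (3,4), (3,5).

Step 1: Count edges incident to each vertex:
  deg(1) = 3 (neighbors: 3, 4, 5)
  deg(2) = 2 (neighbors: 3, 5)
  deg(3) = 4 (neighbors: 1, 2, 4, 5)
  deg(4) = 2 (neighbors: 1, 3)
  deg(5) = 3 (neighbors: 1, 2, 3)

Step 2: Find maximum:
  max(3, 2, 4, 2, 3) = 4 (vertex 3)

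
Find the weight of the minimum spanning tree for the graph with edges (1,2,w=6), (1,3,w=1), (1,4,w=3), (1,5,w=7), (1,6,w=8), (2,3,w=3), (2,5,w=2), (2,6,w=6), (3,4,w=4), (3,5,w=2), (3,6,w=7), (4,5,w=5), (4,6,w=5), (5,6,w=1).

Apply Kruskal's algorithm (sort edges by weight, add if no cycle):

Sorted edges by weight:
  (1,3) w=1
  (5,6) w=1
  (2,5) w=2
  (3,5) w=2
  (1,4) w=3
  (2,3) w=3
  (3,4) w=4
  (4,5) w=5
  (4,6) w=5
  (1,2) w=6
  (2,6) w=6
  (1,5) w=7
  (3,6) w=7
  (1,6) w=8

Add edge (1,3) w=1 -- no cycle. Running total: 1
Add edge (5,6) w=1 -- no cycle. Running total: 2
Add edge (2,5) w=2 -- no cycle. Running total: 4
Add edge (3,5) w=2 -- no cycle. Running total: 6
Add edge (1,4) w=3 -- no cycle. Running total: 9

MST edges: (1,3,w=1), (5,6,w=1), (2,5,w=2), (3,5,w=2), (1,4,w=3)
Total MST weight: 1 + 1 + 2 + 2 + 3 = 9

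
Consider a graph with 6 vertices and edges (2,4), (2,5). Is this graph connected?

Step 1: Build adjacency list from edges:
  1: (none)
  2: 4, 5
  3: (none)
  4: 2
  5: 2
  6: (none)

Step 2: Run BFS/DFS from vertex 1:
  Visited: {1}
  Reached 1 of 6 vertices

Step 3: Only 1 of 6 vertices reached. Graph is disconnected.
Connected components: {1}, {2, 4, 5}, {3}, {6}
Answer: No, the graph is not connected (4 components).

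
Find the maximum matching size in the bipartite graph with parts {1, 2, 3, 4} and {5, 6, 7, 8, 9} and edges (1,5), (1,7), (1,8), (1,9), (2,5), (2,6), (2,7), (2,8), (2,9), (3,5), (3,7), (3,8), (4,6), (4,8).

Step 1: List the neighbors of each left vertex:
  1: 5, 7, 8, 9
  2: 5, 6, 7, 8, 9
  3: 5, 7, 8
  4: 6, 8

Step 2: Greedily match left vertices, then look for augmenting paths:
  Match 1 -- 5
  Match 2 -- 6
  Match 3 -- 7
  Match 4 -- 8
  No augmenting path remains.

Step 3: Verify this is maximum:
  Matching size 4 = min(|L|, |R|) = min(4, 5), which is an upper bound, so this matching is maximum.

Maximum matching: {(1,5), (2,6), (3,7), (4,8)}
Size: 4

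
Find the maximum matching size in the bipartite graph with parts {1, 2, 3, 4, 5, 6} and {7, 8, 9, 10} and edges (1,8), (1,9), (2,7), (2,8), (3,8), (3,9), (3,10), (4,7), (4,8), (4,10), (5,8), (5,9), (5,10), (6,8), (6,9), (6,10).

Step 1: List the neighbors of each left vertex:
  1: 8, 9
  2: 7, 8
  3: 8, 9, 10
  4: 7, 8, 10
  5: 8, 9, 10
  6: 8, 9, 10

Step 2: Greedily match left vertices, then look for augmenting paths:
  Match 1 -- 8
  Match 2 -- 7
  Match 3 -- 9
  Match 4 -- 10
  No augmenting path remains.

Step 3: Verify this is maximum:
  Matching size 4 = min(|L|, |R|) = min(6, 4), which is an upper bound, so this matching is maximum.

Maximum matching: {(1,8), (2,7), (3,9), (4,10)}
Size: 4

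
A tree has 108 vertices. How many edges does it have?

A tree on n vertices always has exactly n - 1 edges.
For n = 108: edges = 108 - 1 = 107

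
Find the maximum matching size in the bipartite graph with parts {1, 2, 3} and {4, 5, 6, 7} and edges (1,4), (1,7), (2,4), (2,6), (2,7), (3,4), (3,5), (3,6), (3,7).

Step 1: List the neighbors of each left vertex:
  1: 4, 7
  2: 4, 6, 7
  3: 4, 5, 6, 7

Step 2: Greedily match left vertices, then look for augmenting paths:
  Match 1 -- 4
  Match 2 -- 6
  Match 3 -- 5
  No augmenting path remains.

Step 3: Verify this is maximum:
  Matching size 3 = min(|L|, |R|) = min(3, 4), which is an upper bound, so this matching is maximum.

Maximum matching: {(1,4), (2,6), (3,5)}
Size: 3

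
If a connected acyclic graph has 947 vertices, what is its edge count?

A tree on n vertices always has exactly n - 1 edges.
For n = 947: edges = 947 - 1 = 946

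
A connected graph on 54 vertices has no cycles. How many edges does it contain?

A tree on n vertices always has exactly n - 1 edges.
For n = 54: edges = 54 - 1 = 53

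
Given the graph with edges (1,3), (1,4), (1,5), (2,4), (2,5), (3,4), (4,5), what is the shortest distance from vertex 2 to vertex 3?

Step 1: Build adjacency list:
  1: 3, 4, 5
  2: 4, 5
  3: 1, 4
  4: 1, 2, 3, 5
  5: 1, 2, 4

Step 2: BFS from vertex 2 to find shortest path to 3:
  vertex 4 reached at distance 1
  vertex 5 reached at distance 1
  vertex 1 reached at distance 2
  vertex 3 reached at distance 2

Step 3: Shortest path: 2 -> 4 -> 3
Path length: 2 edges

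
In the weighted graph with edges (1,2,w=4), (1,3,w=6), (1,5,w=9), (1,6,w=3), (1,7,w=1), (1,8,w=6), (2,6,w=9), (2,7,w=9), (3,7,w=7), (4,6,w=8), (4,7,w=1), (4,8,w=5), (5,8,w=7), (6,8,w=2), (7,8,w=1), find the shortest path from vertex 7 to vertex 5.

Step 1: Build adjacency list with weights:
  1: 2(w=4), 3(w=6), 5(w=9), 6(w=3), 7(w=1), 8(w=6)
  2: 1(w=4), 6(w=9), 7(w=9)
  3: 1(w=6), 7(w=7)
  4: 6(w=8), 7(w=1), 8(w=5)
  5: 1(w=9), 8(w=7)
  6: 1(w=3), 2(w=9), 4(w=8), 8(w=2)
  7: 1(w=1), 2(w=9), 3(w=7), 4(w=1), 8(w=1)
  8: 1(w=6), 4(w=5), 5(w=7), 6(w=2), 7(w=1)

Step 2: Apply Dijkstra's algorithm from vertex 7:
  Visit vertex 7 (distance=0)
    Update dist[1] = 1
    Update dist[2] = 9
    Update dist[3] = 7
    Update dist[4] = 1
    Update dist[8] = 1
  Visit vertex 1 (distance=1)
    Update dist[2] = 5
    Update dist[5] = 10
    Update dist[6] = 4
  Visit vertex 4 (distance=1)
  Visit vertex 8 (distance=1)
    Update dist[5] = 8
    Update dist[6] = 3
  Visit vertex 6 (distance=3)
  Visit vertex 2 (distance=5)
  Visit vertex 3 (distance=7)
  Visit vertex 5 (distance=8)

Step 3: Shortest path: 7 -> 8 -> 5
Total weight: 1 + 7 = 8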